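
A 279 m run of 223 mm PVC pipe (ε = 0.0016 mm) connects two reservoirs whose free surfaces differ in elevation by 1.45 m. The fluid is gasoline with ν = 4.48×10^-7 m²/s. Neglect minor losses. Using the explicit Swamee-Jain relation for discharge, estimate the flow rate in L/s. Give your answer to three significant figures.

Q ≈ 52.4 L/s

Swamee-Jain (Type II): Q = -0.965·√(gD⁵h_f/L)·ln[ε/(3.7D) + √(3.17ν²L/(gD³h_f))]
√(gD⁵h_f/L) = √(9.81·0.223⁵·1.45/279) = 0.005302
ε/(3.7D) = 1.94×10^-6; √(3.17ν²L/(gD³h_f)) = 3.35×10^-5
Q = -0.965·0.005302·ln(3.548×10^-5) = 0.05243 m³/s
Check: V = 1.34 m/s, Re = 6.68×10^5, f = 0.01258, h_f = 1.45 m ≈ 1.45 m ✓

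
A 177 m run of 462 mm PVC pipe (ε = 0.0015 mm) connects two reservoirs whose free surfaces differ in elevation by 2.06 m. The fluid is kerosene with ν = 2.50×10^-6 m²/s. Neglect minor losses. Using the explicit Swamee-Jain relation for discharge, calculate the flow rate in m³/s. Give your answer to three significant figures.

Q ≈ 0.476 m³/s

Swamee-Jain (Type II): Q = -0.965·√(gD⁵h_f/L)·ln[ε/(3.7D) + √(3.17ν²L/(gD³h_f))]
√(gD⁵h_f/L) = √(9.81·0.462⁵·2.06/177) = 0.04902
ε/(3.7D) = 8.78×10^-7; √(3.17ν²L/(gD³h_f)) = 4.19×10^-5
Q = -0.965·0.04902·ln(4.283×10^-5) = 0.4758 m³/s
Check: V = 2.84 m/s, Re = 5.25×10^5, f = 0.01303, h_f = 2.05 m ≈ 2.06 m ✓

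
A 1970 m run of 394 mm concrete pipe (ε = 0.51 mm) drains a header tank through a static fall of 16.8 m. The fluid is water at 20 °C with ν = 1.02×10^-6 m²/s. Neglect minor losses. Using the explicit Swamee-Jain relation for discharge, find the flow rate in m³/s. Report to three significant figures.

Swamee-Jain (Type II): Q = -0.965·√(gD⁵h_f/L)·ln[ε/(3.7D) + √(3.17ν²L/(gD³h_f))]
√(gD⁵h_f/L) = √(9.81·0.394⁵·16.8/1970) = 0.02818
ε/(3.7D) = 3.50×10^-4; √(3.17ν²L/(gD³h_f)) = 2.54×10^-5
Q = -0.965·0.02818·ln(3.752×10^-4) = 0.2145 m³/s
Check: V = 1.76 m/s, Re = 6.80×10^5, f = 0.02140, h_f = 16.9 m ≈ 16.8 m ✓

Q ≈ 0.215 m³/s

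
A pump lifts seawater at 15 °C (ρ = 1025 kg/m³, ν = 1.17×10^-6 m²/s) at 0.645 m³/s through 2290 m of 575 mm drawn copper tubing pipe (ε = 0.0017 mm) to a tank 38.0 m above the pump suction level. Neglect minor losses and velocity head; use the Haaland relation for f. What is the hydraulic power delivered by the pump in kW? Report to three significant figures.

V = 4Q/(πD²) = 2.484 m/s; Re = 1.22×10^6; ε/D = 2.96×10^-6; f = 0.01126
h_f = f(L/D)V²/2g = 14.11 m
Total head H = z + h_f = 38.0 + 14.11 = 52.11 m
P_hyd = ρgQH = 1025·9.81·0.645·52.11 = 337.9 kW

P_hyd ≈ 338 kW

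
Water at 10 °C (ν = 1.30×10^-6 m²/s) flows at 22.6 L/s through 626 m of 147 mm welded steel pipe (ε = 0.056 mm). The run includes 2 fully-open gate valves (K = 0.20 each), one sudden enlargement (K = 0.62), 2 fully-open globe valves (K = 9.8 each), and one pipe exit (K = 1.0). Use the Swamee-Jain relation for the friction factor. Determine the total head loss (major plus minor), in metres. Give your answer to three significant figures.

H_L ≈ 9.21 m

V = 4Q/(πD²) = 1.332 m/s; V²/2g = 0.09038 m
Re = 1.51×10^5, ε/D = 3.81×10^-4 → f = 0.01886 (Swamee-Jain)
Major: h_f = f(L/D)·V²/2g = 0.01886·4259·0.09038 = 7.258 m
Minor: ΣK = 21.6; h_m = ΣK·V²/2g = 1.954 m
Total H_L = 7.258 + 1.954 = 9.212 m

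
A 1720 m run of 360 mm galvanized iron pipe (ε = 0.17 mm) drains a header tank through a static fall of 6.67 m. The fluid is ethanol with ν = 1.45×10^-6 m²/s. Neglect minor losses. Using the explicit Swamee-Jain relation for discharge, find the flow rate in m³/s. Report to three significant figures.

Swamee-Jain (Type II): Q = -0.965·√(gD⁵h_f/L)·ln[ε/(3.7D) + √(3.17ν²L/(gD³h_f))]
√(gD⁵h_f/L) = √(9.81·0.360⁵·6.67/1720) = 0.01517
ε/(3.7D) = 1.28×10^-4; √(3.17ν²L/(gD³h_f)) = 6.13×10^-5
Q = -0.965·0.01517·ln(1.889×10^-4) = 0.1255 m³/s
Check: V = 1.23 m/s, Re = 3.06×10^5, f = 0.01814, h_f = 6.71 m ≈ 6.67 m ✓

Q ≈ 0.125 m³/s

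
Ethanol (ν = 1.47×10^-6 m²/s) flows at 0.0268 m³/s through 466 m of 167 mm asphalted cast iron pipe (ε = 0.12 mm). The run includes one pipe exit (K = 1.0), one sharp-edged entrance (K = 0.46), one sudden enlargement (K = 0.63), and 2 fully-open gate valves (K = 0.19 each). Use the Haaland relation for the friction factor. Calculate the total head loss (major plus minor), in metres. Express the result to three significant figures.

H_L ≈ 4.51 m

V = 4Q/(πD²) = 1.224 m/s; V²/2g = 0.07630 m
Re = 1.39×10^5, ε/D = 7.19×10^-4 → f = 0.02028 (Haaland)
Major: h_f = f(L/D)·V²/2g = 0.02028·2790·0.07630 = 4.317 m
Minor: ΣK = 2.47; h_m = ΣK·V²/2g = 0.1885 m
Total H_L = 4.317 + 0.1885 = 4.506 m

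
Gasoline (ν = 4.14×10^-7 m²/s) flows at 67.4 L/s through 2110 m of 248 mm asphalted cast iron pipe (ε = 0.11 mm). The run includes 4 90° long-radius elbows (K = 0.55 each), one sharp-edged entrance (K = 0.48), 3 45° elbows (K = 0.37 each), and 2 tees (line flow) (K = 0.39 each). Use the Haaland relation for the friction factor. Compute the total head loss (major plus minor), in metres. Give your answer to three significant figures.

V = 4Q/(πD²) = 1.395 m/s; V²/2g = 0.09923 m
Re = 8.36×10^5, ε/D = 4.44×10^-4 → f = 0.01686 (Haaland)
Major: h_f = f(L/D)·V²/2g = 0.01686·8508·0.09923 = 14.23 m
Minor: ΣK = 4.57; h_m = ΣK·V²/2g = 0.4535 m
Total H_L = 14.23 + 0.4535 = 14.69 m

H_L ≈ 14.7 m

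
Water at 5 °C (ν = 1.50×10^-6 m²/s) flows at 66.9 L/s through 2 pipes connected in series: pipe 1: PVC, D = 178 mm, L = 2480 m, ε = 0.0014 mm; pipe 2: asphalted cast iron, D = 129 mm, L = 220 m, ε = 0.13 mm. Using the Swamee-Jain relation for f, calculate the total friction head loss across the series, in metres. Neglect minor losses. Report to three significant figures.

H ≈ 120 m

Pipe 1: V = 2.688 m/s, Re = 3.19×10^5, ε/D = 7.87×10^-6, f = 0.01431, h_1 = f(L/D)V²/2g = 73.43 m
Pipe 2: V = 5.119 m/s, Re = 4.40×10^5, ε/D = 0.00101, f = 0.02047, h_2 = f(L/D)V²/2g = 46.62 m
Series → Q common, losses add: H = Σh = 120.0 m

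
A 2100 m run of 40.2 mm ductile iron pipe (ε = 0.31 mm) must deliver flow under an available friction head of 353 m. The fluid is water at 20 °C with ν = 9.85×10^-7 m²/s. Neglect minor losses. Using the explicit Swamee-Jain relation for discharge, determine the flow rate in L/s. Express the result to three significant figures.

Swamee-Jain (Type II): Q = -0.965·√(gD⁵h_f/L)·ln[ε/(3.7D) + √(3.17ν²L/(gD³h_f))]
√(gD⁵h_f/L) = √(9.81·0.0402⁵·353/2100) = 4.161×10^-4
ε/(3.7D) = 0.00208; √(3.17ν²L/(gD³h_f)) = 1.69×10^-4
Q = -0.965·4.161×10^-4·ln(0.002254) = 0.002447 m³/s
Check: V = 1.93 m/s, Re = 7.87×10^4, f = 0.03597, h_f = 356 m ≈ 353 m ✓

Q ≈ 2.45 L/s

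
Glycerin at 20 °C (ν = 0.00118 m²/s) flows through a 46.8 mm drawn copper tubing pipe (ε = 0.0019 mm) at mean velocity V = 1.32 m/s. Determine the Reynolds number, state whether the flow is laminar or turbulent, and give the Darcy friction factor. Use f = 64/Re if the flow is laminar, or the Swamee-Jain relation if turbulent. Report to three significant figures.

Re = VD/ν = 1.320·0.0468/0.00118 = 52.4
Re < 2300 → laminar → f = 64/Re = 1.222

Re ≈ 52.4; laminar; f = 64/Re ≈ 1.22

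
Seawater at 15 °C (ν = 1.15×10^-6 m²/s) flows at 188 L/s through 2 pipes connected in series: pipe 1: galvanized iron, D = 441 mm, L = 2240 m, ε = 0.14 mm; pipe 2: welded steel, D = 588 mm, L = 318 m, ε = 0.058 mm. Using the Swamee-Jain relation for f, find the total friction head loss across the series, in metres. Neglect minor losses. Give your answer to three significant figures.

Pipe 1: V = 1.231 m/s, Re = 4.72×10^5, ε/D = 3.17×10^-4, f = 0.01657, h_1 = f(L/D)V²/2g = 6.500 m
Pipe 2: V = 0.6923 m/s, Re = 3.54×10^5, ε/D = 9.86×10^-5, f = 0.01508, h_2 = f(L/D)V²/2g = 0.1993 m
Series → Q common, losses add: H = Σh = 6.700 m

H ≈ 6.70 m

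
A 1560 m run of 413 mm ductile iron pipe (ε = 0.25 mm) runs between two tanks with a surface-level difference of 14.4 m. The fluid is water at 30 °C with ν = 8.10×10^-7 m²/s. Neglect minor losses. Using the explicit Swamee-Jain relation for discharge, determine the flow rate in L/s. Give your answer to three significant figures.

Swamee-Jain (Type II): Q = -0.965·√(gD⁵h_f/L)·ln[ε/(3.7D) + √(3.17ν²L/(gD³h_f))]
√(gD⁵h_f/L) = √(9.81·0.413⁵·14.4/1560) = 0.03299
ε/(3.7D) = 1.64×10^-4; √(3.17ν²L/(gD³h_f)) = 1.81×10^-5
Q = -0.965·0.03299·ln(1.817×10^-4) = 0.2742 m³/s
Check: V = 2.05 m/s, Re = 1.04×10^6, f = 0.01796, h_f = 14.5 m ≈ 14.4 m ✓

Q ≈ 274 L/s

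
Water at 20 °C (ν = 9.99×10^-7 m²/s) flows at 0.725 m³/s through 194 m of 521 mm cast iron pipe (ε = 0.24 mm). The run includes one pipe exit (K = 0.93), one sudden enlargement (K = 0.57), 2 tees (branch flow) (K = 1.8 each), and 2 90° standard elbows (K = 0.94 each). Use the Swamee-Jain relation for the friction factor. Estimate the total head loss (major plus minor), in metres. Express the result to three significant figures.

V = 4Q/(πD²) = 3.401 m/s; V²/2g = 0.5894 m
Re = 1.77×10^6, ε/D = 4.61×10^-4 → f = 0.01678 (Swamee-Jain)
Major: h_f = f(L/D)·V²/2g = 0.01678·372.4·0.5894 = 3.683 m
Minor: ΣK = 6.98; h_m = ΣK·V²/2g = 4.114 m
Total H_L = 3.683 + 4.114 = 7.798 m

H_L ≈ 7.80 m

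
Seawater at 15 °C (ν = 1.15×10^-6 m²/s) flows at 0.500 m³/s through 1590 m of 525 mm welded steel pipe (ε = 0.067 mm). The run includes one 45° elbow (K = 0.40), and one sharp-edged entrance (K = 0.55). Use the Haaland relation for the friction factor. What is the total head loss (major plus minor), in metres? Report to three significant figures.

H_L ≈ 11.5 m

V = 4Q/(πD²) = 2.310 m/s; V²/2g = 0.2719 m
Re = 1.05×10^6, ε/D = 1.28×10^-4 → f = 0.01367 (Haaland)
Major: h_f = f(L/D)·V²/2g = 0.01367·3029·0.2719 = 11.25 m
Minor: ΣK = 0.950; h_m = ΣK·V²/2g = 0.2583 m
Total H_L = 11.25 + 0.2583 = 11.51 m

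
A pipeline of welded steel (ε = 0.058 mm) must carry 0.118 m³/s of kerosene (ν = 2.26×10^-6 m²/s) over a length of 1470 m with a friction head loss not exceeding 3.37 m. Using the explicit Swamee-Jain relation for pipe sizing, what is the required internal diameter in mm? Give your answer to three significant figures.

Swamee-Jain (Type III): D = 0.66·[ε^1.25·(LQ²/(gh_f))^4.75 + ν·Q^9.4·(L/(gh_f))^5.2]^0.04
LQ²/(gh_f) = 0.6191; L/(gh_f) = 44.47
Term 1 = ε^1.25·(…)^4.75 = 5.19×10^-7; Term 2 = ν·Q^9.4·(…)^5.2 = 1.58×10^-6
D = 0.66·(5.19×10^-7 + 1.58×10^-6)^0.04 = 0.3912 m = 391 mm
Check: V = 0.982 m/s, Re = 1.70×10^5, f = 0.01717, h_f = 3.17 m ≈ 3.37 m ✓

D ≈ 391 mm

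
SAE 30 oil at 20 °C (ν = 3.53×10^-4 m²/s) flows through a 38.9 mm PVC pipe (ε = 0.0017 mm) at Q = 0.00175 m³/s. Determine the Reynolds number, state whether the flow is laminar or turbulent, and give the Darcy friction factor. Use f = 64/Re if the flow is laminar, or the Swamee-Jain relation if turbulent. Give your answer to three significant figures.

V = 4Q/(πD²) = 1.472 m/s
Re = VD/ν = 1.472·0.0389/3.53×10^-4 = 162
Re < 2300 → laminar → f = 64/Re = 0.3944

Re ≈ 162; laminar; f = 64/Re ≈ 0.394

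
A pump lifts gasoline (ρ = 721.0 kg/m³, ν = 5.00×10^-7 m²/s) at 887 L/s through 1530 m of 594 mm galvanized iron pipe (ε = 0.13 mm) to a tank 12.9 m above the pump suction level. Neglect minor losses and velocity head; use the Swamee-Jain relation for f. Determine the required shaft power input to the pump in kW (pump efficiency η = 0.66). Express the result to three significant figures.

V = 4Q/(πD²) = 3.201 m/s; Re = 3.80×10^6; ε/D = 2.19×10^-4; f = 0.01431
h_f = f(L/D)V²/2g = 19.24 m
Total head H = z + h_f = 12.9 + 19.24 = 32.14 m
P_hyd = ρgQH = 721.0·9.81·0.887·32.14 = 201.6 kW
P_shaft = P_hyd/η = 201.6/0.66 = 305.5 kW

P_shaft ≈ 306 kW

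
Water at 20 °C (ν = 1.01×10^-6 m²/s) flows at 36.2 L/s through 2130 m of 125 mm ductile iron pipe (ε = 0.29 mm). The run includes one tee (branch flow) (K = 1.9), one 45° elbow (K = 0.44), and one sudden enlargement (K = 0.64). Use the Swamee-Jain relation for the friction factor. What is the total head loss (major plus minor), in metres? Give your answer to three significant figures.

H_L ≈ 190 m

V = 4Q/(πD²) = 2.950 m/s; V²/2g = 0.4435 m
Re = 3.65×10^5, ε/D = 0.00232 → f = 0.02495 (Swamee-Jain)
Major: h_f = f(L/D)·V²/2g = 0.02495·17040·0.4435 = 188.6 m
Minor: ΣK = 2.98; h_m = ΣK·V²/2g = 1.322 m
Total H_L = 188.6 + 1.322 = 189.9 m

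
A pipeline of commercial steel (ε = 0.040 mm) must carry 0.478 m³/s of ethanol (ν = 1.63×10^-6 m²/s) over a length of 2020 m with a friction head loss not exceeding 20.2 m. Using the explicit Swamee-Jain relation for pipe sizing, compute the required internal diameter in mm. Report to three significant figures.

Swamee-Jain (Type III): D = 0.66·[ε^1.25·(LQ²/(gh_f))^4.75 + ν·Q^9.4·(L/(gh_f))^5.2]^0.04
LQ²/(gh_f) = 2.329; L/(gh_f) = 10.19
Term 1 = ε^1.25·(…)^4.75 = 1.76×10^-4; Term 2 = ν·Q^9.4·(…)^5.2 = 2.77×10^-4
D = 0.66·(1.76×10^-4 + 2.77×10^-4)^0.04 = 0.4851 m = 485 mm
Check: V = 2.59 m/s, Re = 7.70×10^5, f = 0.01358, h_f = 19.3 m ≈ 20.2 m ✓

D ≈ 485 mm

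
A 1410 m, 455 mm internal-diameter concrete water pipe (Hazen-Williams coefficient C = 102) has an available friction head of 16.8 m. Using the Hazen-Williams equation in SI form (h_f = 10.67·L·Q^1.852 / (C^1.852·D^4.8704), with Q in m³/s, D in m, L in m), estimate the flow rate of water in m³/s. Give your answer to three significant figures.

Q ≈ 0.328 m³/s

Rearranging: Q = [h_f·C^1.852·D^4.8704 / (10.67·L)]^(1/1.852)
Q = [16.8·102^1.852·0.455^4.8704 / (10.67·1410)]^0.540 = 0.3275 m³/s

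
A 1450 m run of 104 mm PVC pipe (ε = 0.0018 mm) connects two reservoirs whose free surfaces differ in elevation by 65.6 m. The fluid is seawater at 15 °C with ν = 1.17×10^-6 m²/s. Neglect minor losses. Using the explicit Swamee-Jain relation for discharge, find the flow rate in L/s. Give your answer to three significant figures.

Q ≈ 20.7 L/s

Swamee-Jain (Type II): Q = -0.965·√(gD⁵h_f/L)·ln[ε/(3.7D) + √(3.17ν²L/(gD³h_f))]
√(gD⁵h_f/L) = √(9.81·0.104⁵·65.6/1450) = 0.002324
ε/(3.7D) = 4.68×10^-6; √(3.17ν²L/(gD³h_f)) = 9.32×10^-5
Q = -0.965·0.002324·ln(9.791×10^-5) = 0.02070 m³/s
Check: V = 2.44 m/s, Re = 2.17×10^5, f = 0.01546, h_f = 65.2 m ≈ 65.6 m ✓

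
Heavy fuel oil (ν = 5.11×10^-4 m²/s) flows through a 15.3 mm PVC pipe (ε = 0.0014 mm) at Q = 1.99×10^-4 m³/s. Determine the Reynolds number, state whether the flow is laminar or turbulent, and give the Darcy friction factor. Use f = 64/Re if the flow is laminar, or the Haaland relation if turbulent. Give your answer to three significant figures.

Re ≈ 32.4; laminar; f = 64/Re ≈ 1.97

V = 4Q/(πD²) = 1.082 m/s
Re = VD/ν = 1.082·0.0153/5.11×10^-4 = 32.4
Re < 2300 → laminar → f = 64/Re = 1.975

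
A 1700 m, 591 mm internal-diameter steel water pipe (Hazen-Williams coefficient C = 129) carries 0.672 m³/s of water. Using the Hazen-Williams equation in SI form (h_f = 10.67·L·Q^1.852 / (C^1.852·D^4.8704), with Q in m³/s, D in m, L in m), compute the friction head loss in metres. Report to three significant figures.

h_f ≈ 13.9 m

h_f = 10.67·1700·0.672^1.852 / (129^1.852·0.591^4.8704) = 13.89 m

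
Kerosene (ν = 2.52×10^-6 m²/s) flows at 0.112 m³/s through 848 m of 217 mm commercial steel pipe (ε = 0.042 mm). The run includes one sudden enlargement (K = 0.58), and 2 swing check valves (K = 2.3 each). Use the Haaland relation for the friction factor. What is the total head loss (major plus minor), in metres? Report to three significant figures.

H_L ≈ 32.1 m

V = 4Q/(πD²) = 3.028 m/s; V²/2g = 0.4674 m
Re = 2.61×10^5, ε/D = 1.94×10^-4 → f = 0.01627 (Haaland)
Major: h_f = f(L/D)·V²/2g = 0.01627·3908·0.4674 = 29.72 m
Minor: ΣK = 5.18; h_m = ΣK·V²/2g = 2.421 m
Total H_L = 29.72 + 2.421 = 32.15 m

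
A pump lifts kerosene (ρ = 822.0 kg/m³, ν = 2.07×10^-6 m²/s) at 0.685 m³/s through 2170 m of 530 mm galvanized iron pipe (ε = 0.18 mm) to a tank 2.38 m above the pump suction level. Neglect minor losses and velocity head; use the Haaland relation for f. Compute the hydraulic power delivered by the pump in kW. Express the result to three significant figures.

P_hyd ≈ 192 kW

V = 4Q/(πD²) = 3.105 m/s; Re = 7.95×10^5; ε/D = 3.40×10^-4; f = 0.01609
h_f = f(L/D)V²/2g = 32.37 m
Total head H = z + h_f = 2.38 + 32.37 = 34.75 m
P_hyd = ρgQH = 822.0·9.81·0.685·34.75 = 191.9 kW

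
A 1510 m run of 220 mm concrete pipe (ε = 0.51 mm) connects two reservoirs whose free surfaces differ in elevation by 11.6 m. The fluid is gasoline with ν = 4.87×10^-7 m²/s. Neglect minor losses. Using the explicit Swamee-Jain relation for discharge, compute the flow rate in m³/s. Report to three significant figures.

Q ≈ 0.0441 m³/s

Swamee-Jain (Type II): Q = -0.965·√(gD⁵h_f/L)·ln[ε/(3.7D) + √(3.17ν²L/(gD³h_f))]
√(gD⁵h_f/L) = √(9.81·0.220⁵·11.6/1510) = 0.006232
ε/(3.7D) = 6.27×10^-4; √(3.17ν²L/(gD³h_f)) = 3.06×10^-5
Q = -0.965·0.006232·ln(6.571×10^-4) = 0.04407 m³/s
Check: V = 1.16 m/s, Re = 5.24×10^5, f = 0.02479, h_f = 11.7 m ≈ 11.6 m ✓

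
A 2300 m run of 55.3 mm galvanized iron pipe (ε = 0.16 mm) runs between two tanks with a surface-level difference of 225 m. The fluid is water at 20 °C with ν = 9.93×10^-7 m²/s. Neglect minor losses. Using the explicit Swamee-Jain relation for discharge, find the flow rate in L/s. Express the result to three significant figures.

Swamee-Jain (Type II): Q = -0.965·√(gD⁵h_f/L)·ln[ε/(3.7D) + √(3.17ν²L/(gD³h_f))]
√(gD⁵h_f/L) = √(9.81·0.0553⁵·225/2300) = 7.045×10^-4
ε/(3.7D) = 7.82×10^-4; √(3.17ν²L/(gD³h_f)) = 1.39×10^-4
Q = -0.965·7.045×10^-4·ln(9.208×10^-4) = 0.004752 m³/s
Check: V = 1.98 m/s, Re = 1.10×10^5, f = 0.02736, h_f = 227 m ≈ 225 m ✓

Q ≈ 4.75 L/s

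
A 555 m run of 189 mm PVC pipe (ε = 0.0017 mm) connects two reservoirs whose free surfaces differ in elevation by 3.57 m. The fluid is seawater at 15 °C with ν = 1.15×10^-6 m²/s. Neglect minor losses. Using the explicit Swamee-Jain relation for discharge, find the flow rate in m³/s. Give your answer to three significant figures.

Q ≈ 0.0346 m³/s

Swamee-Jain (Type II): Q = -0.965·√(gD⁵h_f/L)·ln[ε/(3.7D) + √(3.17ν²L/(gD³h_f))]
√(gD⁵h_f/L) = √(9.81·0.189⁵·3.57/555) = 0.003901
ε/(3.7D) = 2.43×10^-6; √(3.17ν²L/(gD³h_f)) = 9.92×10^-5
Q = -0.965·0.003901·ln(1.016×10^-4) = 0.03461 m³/s
Check: V = 1.23 m/s, Re = 2.03×10^5, f = 0.01557, h_f = 3.55 m ≈ 3.57 m ✓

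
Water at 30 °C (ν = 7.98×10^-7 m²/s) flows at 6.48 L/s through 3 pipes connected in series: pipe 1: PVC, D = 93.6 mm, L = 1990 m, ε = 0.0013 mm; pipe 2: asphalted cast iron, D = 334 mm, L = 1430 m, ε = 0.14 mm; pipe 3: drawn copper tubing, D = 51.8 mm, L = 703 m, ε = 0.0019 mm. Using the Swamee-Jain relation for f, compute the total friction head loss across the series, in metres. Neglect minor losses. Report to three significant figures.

H ≈ 121 m

Pipe 1: V = 0.9417 m/s, Re = 1.10×10^5, ε/D = 1.39×10^-5, f = 0.01759, h_1 = f(L/D)V²/2g = 16.90 m
Pipe 2: V = 0.07396 m/s, Re = 3.10×10^4, ε/D = 4.19×10^-4, f = 0.02445, h_2 = f(L/D)V²/2g = 0.02919 m
Pipe 3: V = 3.075 m/s, Re = 2.00×10^5, ε/D = 3.67×10^-5, f = 0.01587, h_3 = f(L/D)V²/2g = 103.8 m
Series → Q common, losses add: H = Σh = 120.7 m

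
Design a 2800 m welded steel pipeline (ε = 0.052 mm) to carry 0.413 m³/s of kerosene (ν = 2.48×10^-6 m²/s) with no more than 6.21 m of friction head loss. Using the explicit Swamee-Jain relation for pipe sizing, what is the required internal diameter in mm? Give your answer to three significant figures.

D ≈ 633 mm

Swamee-Jain (Type III): D = 0.66·[ε^1.25·(LQ²/(gh_f))^4.75 + ν·Q^9.4·(L/(gh_f))^5.2]^0.04
LQ²/(gh_f) = 7.840; L/(gh_f) = 45.96
Term 1 = ε^1.25·(…)^4.75 = 0.0781; Term 2 = ν·Q^9.4·(…)^5.2 = 0.268
D = 0.66·(0.0781 + 0.268)^0.04 = 0.6326 m = 633 mm
Check: V = 1.31 m/s, Re = 3.35×10^5, f = 0.01502, h_f = 5.85 m ≈ 6.21 m ✓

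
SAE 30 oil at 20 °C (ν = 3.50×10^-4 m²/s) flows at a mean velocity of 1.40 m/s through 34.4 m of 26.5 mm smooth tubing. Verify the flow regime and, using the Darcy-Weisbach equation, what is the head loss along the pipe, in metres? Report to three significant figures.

Re = VD/ν = 1.40·0.02650/3.50×10^-4 = 106 → laminar (Re < 2300)
f = 64/Re = 0.6038
h_f = f(L/D)V²/(2g) = 0.6038·(34.4/0.02650)·1.40²/(2·9.81) = 78.30 m

h_f ≈ 78.3 m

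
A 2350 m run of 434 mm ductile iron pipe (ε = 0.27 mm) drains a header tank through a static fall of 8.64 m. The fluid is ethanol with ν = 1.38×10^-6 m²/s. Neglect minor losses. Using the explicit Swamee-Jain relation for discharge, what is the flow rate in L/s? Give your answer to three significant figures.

Swamee-Jain (Type II): Q = -0.965·√(gD⁵h_f/L)·ln[ε/(3.7D) + √(3.17ν²L/(gD³h_f))]
√(gD⁵h_f/L) = √(9.81·0.434⁵·8.64/2350) = 0.02357
ε/(3.7D) = 1.68×10^-4; √(3.17ν²L/(gD³h_f)) = 4.52×10^-5
Q = -0.965·0.02357·ln(2.134×10^-4) = 0.1922 m³/s
Check: V = 1.30 m/s, Re = 4.09×10^5, f = 0.01867, h_f = 8.70 m ≈ 8.64 m ✓

Q ≈ 192 L/s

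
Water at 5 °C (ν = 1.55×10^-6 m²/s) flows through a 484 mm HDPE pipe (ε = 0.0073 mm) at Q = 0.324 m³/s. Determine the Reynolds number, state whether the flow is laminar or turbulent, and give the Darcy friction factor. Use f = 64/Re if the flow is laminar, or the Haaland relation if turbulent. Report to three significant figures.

Re ≈ 5.50×10^5; turbulent; f ≈ 0.0130

V = 4Q/(πD²) = 1.761 m/s
Re = VD/ν = 1.761·0.484/1.55×10^-6 = 5.50×10^5
Re > 4000 → turbulent; ε/D = 1.51×10^-5
Haaland: f = 0.01303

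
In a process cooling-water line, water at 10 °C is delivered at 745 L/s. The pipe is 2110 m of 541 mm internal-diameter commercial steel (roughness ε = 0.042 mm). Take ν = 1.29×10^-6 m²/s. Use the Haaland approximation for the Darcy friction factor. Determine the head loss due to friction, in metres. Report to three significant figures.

h_f ≈ 26.4 m

V = 4Q/(πD²) = 4·0.745/(π·0.541²) = 3.241 m/s
Re = VD/ν = 3.241·0.541/1.29×10^-6 = 1.36×10^6 → turbulent
ε/D = 0.042/541 = 7.76×10^-5
Haaland: f = 0.01265
h_f = f(L/D)V²/(2g) = 0.01265·(2110/0.541)·3.241²/(2·9.81) = 26.41 m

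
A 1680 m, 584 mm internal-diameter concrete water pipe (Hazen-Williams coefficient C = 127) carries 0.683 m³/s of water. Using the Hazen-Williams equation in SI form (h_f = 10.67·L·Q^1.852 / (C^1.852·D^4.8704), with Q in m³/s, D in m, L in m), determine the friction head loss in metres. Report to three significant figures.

h_f ≈ 15.4 m

h_f = 10.67·1680·0.683^1.852 / (127^1.852·0.584^4.8704) = 15.43 m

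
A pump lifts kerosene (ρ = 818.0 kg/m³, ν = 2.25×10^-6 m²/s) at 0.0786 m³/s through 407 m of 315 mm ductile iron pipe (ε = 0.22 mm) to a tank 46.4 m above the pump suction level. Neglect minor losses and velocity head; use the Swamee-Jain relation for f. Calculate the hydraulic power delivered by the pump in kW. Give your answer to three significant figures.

P_hyd ≈ 30.1 kW

V = 4Q/(πD²) = 1.009 m/s; Re = 1.41×10^5; ε/D = 6.98×10^-4; f = 0.02050
h_f = f(L/D)V²/2g = 1.373 m
Total head H = z + h_f = 46.4 + 1.373 = 47.77 m
P_hyd = ρgQH = 818.0·9.81·0.0786·47.77 = 30.13 kW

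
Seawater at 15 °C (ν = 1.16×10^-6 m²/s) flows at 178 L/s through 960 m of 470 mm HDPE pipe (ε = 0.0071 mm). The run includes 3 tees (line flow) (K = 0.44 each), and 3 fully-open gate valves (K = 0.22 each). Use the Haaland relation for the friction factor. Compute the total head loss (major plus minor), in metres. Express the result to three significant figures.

H_L ≈ 1.60 m

V = 4Q/(πD²) = 1.026 m/s; V²/2g = 0.05365 m
Re = 4.16×10^5, ε/D = 1.51×10^-5 → f = 0.01366 (Haaland)
Major: h_f = f(L/D)·V²/2g = 0.01366·2043·0.05365 = 1.497 m
Minor: ΣK = 1.98; h_m = ΣK·V²/2g = 0.1062 m
Total H_L = 1.497 + 0.1062 = 1.603 m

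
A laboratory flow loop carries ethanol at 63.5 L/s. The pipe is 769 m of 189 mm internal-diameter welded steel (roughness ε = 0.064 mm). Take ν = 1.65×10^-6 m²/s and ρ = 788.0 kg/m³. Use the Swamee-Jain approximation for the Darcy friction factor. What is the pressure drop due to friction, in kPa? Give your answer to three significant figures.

V = 4Q/(πD²) = 4·0.0635/(π·0.189²) = 2.263 m/s
Re = VD/ν = 2.263·0.189/1.65×10^-6 = 2.59×10^5 → turbulent
ε/D = 0.064/189 = 3.39×10^-4
Swamee-Jain: f = 0.01756
h_f = f(L/D)V²/(2g) = 0.01756·(769/0.189)·2.263²/(2·9.81) = 18.65 m
Δp = ρg·h_f = 788.0·9.81·18.65 = 144.2 kPa

Δp ≈ 144 kPa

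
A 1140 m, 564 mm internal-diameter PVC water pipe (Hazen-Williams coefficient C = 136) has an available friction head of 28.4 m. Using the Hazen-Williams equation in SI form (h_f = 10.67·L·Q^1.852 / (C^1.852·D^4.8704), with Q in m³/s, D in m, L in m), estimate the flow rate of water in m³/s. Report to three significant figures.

Rearranging: Q = [h_f·C^1.852·D^4.8704 / (10.67·L)]^(1/1.852)
Q = [28.4·136^1.852·0.564^4.8704 / (10.67·1140)]^0.540 = 1.144 m³/s

Q ≈ 1.14 m³/s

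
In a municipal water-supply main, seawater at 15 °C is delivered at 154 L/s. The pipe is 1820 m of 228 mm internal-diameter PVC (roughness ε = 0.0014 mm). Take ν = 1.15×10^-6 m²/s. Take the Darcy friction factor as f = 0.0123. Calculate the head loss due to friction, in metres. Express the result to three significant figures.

h_f ≈ 71.2 m

V = 4Q/(πD²) = 4·0.154/(π·0.228²) = 3.772 m/s
h_f = f(L/D)V²/(2g) = 0.01230·(1820/0.228)·3.772²/(2·9.81) = 71.20 m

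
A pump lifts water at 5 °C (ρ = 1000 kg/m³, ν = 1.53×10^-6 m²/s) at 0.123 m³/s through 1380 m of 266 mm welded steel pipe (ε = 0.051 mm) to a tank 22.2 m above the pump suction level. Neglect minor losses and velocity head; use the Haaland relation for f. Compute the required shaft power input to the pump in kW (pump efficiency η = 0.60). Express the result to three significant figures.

V = 4Q/(πD²) = 2.213 m/s; Re = 3.85×10^5; ε/D = 1.92×10^-4; f = 0.01558
h_f = f(L/D)V²/2g = 20.18 m
Total head H = z + h_f = 22.2 + 20.18 = 42.38 m
P_hyd = ρgQH = 1000·9.81·0.123·42.38 = 51.14 kW
P_shaft = P_hyd/η = 51.14/0.60 = 85.24 kW

P_shaft ≈ 85.2 kW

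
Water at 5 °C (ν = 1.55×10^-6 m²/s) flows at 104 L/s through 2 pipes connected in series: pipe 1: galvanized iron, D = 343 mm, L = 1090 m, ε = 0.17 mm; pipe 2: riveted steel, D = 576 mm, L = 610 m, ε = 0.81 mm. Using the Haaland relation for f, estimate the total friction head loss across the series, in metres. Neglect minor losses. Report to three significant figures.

H ≈ 3.95 m

Pipe 1: V = 1.126 m/s, Re = 2.49×10^5, ε/D = 4.96×10^-4, f = 0.01829, h_1 = f(L/D)V²/2g = 3.752 m
Pipe 2: V = 0.3991 m/s, Re = 1.48×10^5, ε/D = 0.00141, f = 0.02272, h_2 = f(L/D)V²/2g = 0.1954 m
Series → Q common, losses add: H = Σh = 3.947 m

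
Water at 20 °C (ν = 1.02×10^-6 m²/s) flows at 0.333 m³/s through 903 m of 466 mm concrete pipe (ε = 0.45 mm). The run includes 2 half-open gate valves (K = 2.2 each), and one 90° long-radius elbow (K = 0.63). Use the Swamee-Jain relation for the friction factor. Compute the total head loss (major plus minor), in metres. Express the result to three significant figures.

H_L ≈ 8.48 m

V = 4Q/(πD²) = 1.952 m/s; V²/2g = 0.1943 m
Re = 8.92×10^5, ε/D = 9.66×10^-4 → f = 0.01991 (Swamee-Jain)
Major: h_f = f(L/D)·V²/2g = 0.01991·1938·0.1943 = 7.498 m
Minor: ΣK = 5.03; h_m = ΣK·V²/2g = 0.9773 m
Total H_L = 7.498 + 0.9773 = 8.475 m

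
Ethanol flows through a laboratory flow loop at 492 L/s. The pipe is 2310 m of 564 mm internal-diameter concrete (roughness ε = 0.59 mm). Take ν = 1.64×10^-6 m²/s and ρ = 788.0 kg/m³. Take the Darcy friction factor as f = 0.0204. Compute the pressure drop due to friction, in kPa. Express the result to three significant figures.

V = 4Q/(πD²) = 4·0.492/(π·0.564²) = 1.969 m/s
h_f = f(L/D)V²/(2g) = 0.02040·(2310/0.564)·1.969²/(2·9.81) = 16.52 m
Δp = ρg·h_f = 788.0·9.81·16.52 = 127.7 kPa

Δp ≈ 128 kPa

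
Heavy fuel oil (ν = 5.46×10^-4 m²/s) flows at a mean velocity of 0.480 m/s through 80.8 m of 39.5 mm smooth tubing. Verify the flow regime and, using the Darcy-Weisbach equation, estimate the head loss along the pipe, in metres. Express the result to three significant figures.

h_f ≈ 44.3 m

Re = VD/ν = 0.480·0.03950/5.46×10^-4 = 34.7 → laminar (Re < 2300)
f = 64/Re = 1.843
h_f = f(L/D)V²/(2g) = 1.843·(80.8/0.03950)·0.480²/(2·9.81) = 44.27 m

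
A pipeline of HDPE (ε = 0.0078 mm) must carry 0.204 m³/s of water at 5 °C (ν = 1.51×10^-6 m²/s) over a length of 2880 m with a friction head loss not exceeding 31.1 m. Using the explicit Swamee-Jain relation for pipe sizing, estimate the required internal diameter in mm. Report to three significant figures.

Swamee-Jain (Type III): D = 0.66·[ε^1.25·(LQ²/(gh_f))^4.75 + ν·Q^9.4·(L/(gh_f))^5.2]^0.04
LQ²/(gh_f) = 0.3928; L/(gh_f) = 9.440
Term 1 = ε^1.25·(…)^4.75 = 4.87×10^-9; Term 2 = ν·Q^9.4·(…)^5.2 = 5.75×10^-8
D = 0.66·(4.87×10^-9 + 5.75×10^-8)^0.04 = 0.3399 m = 340 mm
Check: V = 2.25 m/s, Re = 5.06×10^5, f = 0.01343, h_f = 29.3 m ≈ 31.1 m ✓

D ≈ 340 mm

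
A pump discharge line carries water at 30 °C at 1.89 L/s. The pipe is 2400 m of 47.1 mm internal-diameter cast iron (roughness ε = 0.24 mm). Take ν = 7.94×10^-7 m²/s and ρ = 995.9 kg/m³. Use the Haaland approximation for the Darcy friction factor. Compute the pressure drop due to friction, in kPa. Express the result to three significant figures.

Δp ≈ 952 kPa

V = 4Q/(πD²) = 4·0.00189/(π·0.0471²) = 1.085 m/s
Re = VD/ν = 1.085·0.0471/7.94×10^-7 = 6.43×10^4 → turbulent
ε/D = 0.24/47.1 = 0.00510
Haaland: f = 0.03189
h_f = f(L/D)V²/(2g) = 0.03189·(2400/0.0471)·1.085²/(2·9.81) = 97.46 m
Δp = ρg·h_f = 995.9·9.81·97.46 = 952.1 kPa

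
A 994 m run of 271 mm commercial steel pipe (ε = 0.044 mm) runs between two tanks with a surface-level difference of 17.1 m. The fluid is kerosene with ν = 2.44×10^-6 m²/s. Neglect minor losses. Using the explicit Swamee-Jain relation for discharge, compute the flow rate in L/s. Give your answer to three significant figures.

Q ≈ 137 L/s

Swamee-Jain (Type II): Q = -0.965·√(gD⁵h_f/L)·ln[ε/(3.7D) + √(3.17ν²L/(gD³h_f))]
√(gD⁵h_f/L) = √(9.81·0.271⁵·17.1/994) = 0.01571
ε/(3.7D) = 4.39×10^-5; √(3.17ν²L/(gD³h_f)) = 7.50×10^-5
Q = -0.965·0.01571·ln(1.188×10^-4) = 0.1370 m³/s
Check: V = 2.37 m/s, Re = 2.64×10^5, f = 0.01625, h_f = 17.1 m ≈ 17.1 m ✓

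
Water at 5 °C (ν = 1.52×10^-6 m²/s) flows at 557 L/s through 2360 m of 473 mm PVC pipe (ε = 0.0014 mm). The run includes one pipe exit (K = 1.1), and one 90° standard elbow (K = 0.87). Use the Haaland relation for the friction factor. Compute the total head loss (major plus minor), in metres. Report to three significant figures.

H_L ≈ 30.8 m

V = 4Q/(πD²) = 3.170 m/s; V²/2g = 0.5121 m
Re = 9.86×10^5, ε/D = 2.96×10^-6 → f = 0.01166 (Haaland)
Major: h_f = f(L/D)·V²/2g = 0.01166·4989·0.5121 = 29.80 m
Minor: ΣK = 1.97; h_m = ΣK·V²/2g = 1.009 m
Total H_L = 29.80 + 1.009 = 30.81 m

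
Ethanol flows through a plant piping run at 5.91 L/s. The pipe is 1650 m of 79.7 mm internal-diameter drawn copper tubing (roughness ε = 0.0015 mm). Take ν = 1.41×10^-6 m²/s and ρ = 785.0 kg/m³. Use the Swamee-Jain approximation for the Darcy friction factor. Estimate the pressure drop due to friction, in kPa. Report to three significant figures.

Δp ≈ 223 kPa

V = 4Q/(πD²) = 4·0.00591/(π·0.0797²) = 1.185 m/s
Re = VD/ν = 1.185·0.0797/1.41×10^-6 = 6.70×10^4 → turbulent
ε/D = 0.0015/79.7 = 1.88×10^-5
Swamee-Jain: f = 0.01955
h_f = f(L/D)V²/(2g) = 0.01955·(1650/0.0797)·1.185²/(2·9.81) = 28.95 m
Δp = ρg·h_f = 785.0·9.81·28.95 = 222.9 kPa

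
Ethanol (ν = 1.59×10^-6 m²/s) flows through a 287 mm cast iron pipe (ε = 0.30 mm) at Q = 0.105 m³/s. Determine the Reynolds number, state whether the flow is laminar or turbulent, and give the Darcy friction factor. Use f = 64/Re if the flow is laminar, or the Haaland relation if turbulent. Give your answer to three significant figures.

V = 4Q/(πD²) = 1.623 m/s
Re = VD/ν = 1.623·0.287/1.59×10^-6 = 2.93×10^5
Re > 4000 → turbulent; ε/D = 0.00105
Haaland: f = 0.02073

Re ≈ 2.93×10^5; turbulent; f ≈ 0.0207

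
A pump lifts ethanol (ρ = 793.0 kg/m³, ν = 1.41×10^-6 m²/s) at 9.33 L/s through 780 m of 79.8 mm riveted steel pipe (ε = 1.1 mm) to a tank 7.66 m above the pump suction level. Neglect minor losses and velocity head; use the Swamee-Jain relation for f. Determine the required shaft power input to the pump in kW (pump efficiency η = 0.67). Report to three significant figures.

V = 4Q/(πD²) = 1.865 m/s; Re = 1.06×10^5; ε/D = 0.0138; f = 0.04307
h_f = f(L/D)V²/2g = 74.68 m
Total head H = z + h_f = 7.66 + 74.68 = 82.34 m
P_hyd = ρgQH = 793.0·9.81·0.00933·82.34 = 5.976 kW
P_shaft = P_hyd/η = 5.976/0.67 = 8.920 kW

P_shaft ≈ 8.92 kW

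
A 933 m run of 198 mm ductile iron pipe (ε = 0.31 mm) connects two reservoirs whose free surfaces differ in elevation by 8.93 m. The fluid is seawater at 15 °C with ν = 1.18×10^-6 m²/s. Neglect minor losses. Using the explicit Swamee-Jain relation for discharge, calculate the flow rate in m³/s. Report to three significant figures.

Swamee-Jain (Type II): Q = -0.965·√(gD⁵h_f/L)·ln[ε/(3.7D) + √(3.17ν²L/(gD³h_f))]
√(gD⁵h_f/L) = √(9.81·0.198⁵·8.93/933) = 0.005345
ε/(3.7D) = 4.23×10^-4; √(3.17ν²L/(gD³h_f)) = 7.78×10^-5
Q = -0.965·0.005345·ln(5.010×10^-4) = 0.03920 m³/s
Check: V = 1.27 m/s, Re = 2.14×10^5, f = 0.02312, h_f = 9.00 m ≈ 8.93 m ✓

Q ≈ 0.0392 m³/s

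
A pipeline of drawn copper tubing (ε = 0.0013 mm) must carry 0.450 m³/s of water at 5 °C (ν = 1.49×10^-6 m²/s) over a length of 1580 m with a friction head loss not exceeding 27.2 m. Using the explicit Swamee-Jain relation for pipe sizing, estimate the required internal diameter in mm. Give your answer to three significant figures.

D ≈ 414 mm

Swamee-Jain (Type III): D = 0.66·[ε^1.25·(LQ²/(gh_f))^4.75 + ν·Q^9.4·(L/(gh_f))^5.2]^0.04
LQ²/(gh_f) = 1.199; L/(gh_f) = 5.921
Term 1 = ε^1.25·(…)^4.75 = 1.04×10^-7; Term 2 = ν·Q^9.4·(…)^5.2 = 8.51×10^-6
D = 0.66·(1.04×10^-7 + 8.51×10^-6)^0.04 = 0.4140 m = 414 mm
Check: V = 3.34 m/s, Re = 9.29×10^5, f = 0.01183, h_f = 25.7 m ≈ 27.2 m ✓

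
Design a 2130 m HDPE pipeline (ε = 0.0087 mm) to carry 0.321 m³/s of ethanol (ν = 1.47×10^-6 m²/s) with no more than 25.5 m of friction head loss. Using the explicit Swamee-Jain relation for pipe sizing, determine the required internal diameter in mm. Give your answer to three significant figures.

Swamee-Jain (Type III): D = 0.66·[ε^1.25·(LQ²/(gh_f))^4.75 + ν·Q^9.4·(L/(gh_f))^5.2]^0.04
LQ²/(gh_f) = 0.8774; L/(gh_f) = 8.515
Term 1 = ε^1.25·(…)^4.75 = 2.54×10^-7; Term 2 = ν·Q^9.4·(…)^5.2 = 2.32×10^-6
D = 0.66·(2.54×10^-7 + 2.32×10^-6)^0.04 = 0.3944 m = 394 mm
Check: V = 2.63 m/s, Re = 7.05×10^5, f = 0.01275, h_f = 24.2 m ≈ 25.5 m ✓

D ≈ 394 mm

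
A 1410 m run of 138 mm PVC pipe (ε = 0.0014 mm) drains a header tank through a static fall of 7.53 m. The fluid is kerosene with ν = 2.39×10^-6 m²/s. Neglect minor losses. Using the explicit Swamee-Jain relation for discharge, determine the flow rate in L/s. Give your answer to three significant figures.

Swamee-Jain (Type II): Q = -0.965·√(gD⁵h_f/L)·ln[ε/(3.7D) + √(3.17ν²L/(gD³h_f))]
√(gD⁵h_f/L) = √(9.81·0.138⁵·7.53/1410) = 0.001619
ε/(3.7D) = 2.74×10^-6; √(3.17ν²L/(gD³h_f)) = 3.63×10^-4
Q = -0.965·0.001619·ln(3.654×10^-4) = 0.01237 m³/s
Check: V = 0.827 m/s, Re = 4.77×10^4, f = 0.02102, h_f = 7.48 m ≈ 7.53 m ✓

Q ≈ 12.4 L/s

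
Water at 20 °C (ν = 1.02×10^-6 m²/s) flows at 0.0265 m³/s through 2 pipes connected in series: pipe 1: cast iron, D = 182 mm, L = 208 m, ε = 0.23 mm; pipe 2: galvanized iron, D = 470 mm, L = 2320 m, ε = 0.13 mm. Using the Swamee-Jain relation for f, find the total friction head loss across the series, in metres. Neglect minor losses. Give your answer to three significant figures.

H ≈ 1.47 m

Pipe 1: V = 1.019 m/s, Re = 1.82×10^5, ε/D = 0.00126, f = 0.02229, h_1 = f(L/D)V²/2g = 1.347 m
Pipe 2: V = 0.1527 m/s, Re = 7.04×10^4, ε/D = 2.77×10^-4, f = 0.02053, h_2 = f(L/D)V²/2g = 0.1205 m
Series → Q common, losses add: H = Σh = 1.468 m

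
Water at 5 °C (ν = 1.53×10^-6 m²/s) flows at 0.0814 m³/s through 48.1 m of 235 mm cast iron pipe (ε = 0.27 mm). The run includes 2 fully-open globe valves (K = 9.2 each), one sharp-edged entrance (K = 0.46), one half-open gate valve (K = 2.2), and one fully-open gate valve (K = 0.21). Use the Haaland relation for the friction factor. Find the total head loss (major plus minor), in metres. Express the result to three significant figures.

H_L ≈ 4.60 m

V = 4Q/(πD²) = 1.877 m/s; V²/2g = 0.1795 m
Re = 2.88×10^5, ε/D = 0.00115 → f = 0.02116 (Haaland)
Major: h_f = f(L/D)·V²/2g = 0.02116·204.7·0.1795 = 0.7775 m
Minor: ΣK = 21.3; h_m = ΣK·V²/2g = 3.818 m
Total H_L = 0.7775 + 3.818 = 4.596 m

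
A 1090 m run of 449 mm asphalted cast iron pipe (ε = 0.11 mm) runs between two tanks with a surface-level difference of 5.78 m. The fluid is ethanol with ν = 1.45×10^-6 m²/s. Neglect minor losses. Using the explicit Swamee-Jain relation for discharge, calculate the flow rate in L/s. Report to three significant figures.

Swamee-Jain (Type II): Q = -0.965·√(gD⁵h_f/L)·ln[ε/(3.7D) + √(3.17ν²L/(gD³h_f))]
√(gD⁵h_f/L) = √(9.81·0.449⁵·5.78/1090) = 0.03081
ε/(3.7D) = 6.62×10^-5; √(3.17ν²L/(gD³h_f)) = 3.76×10^-5
Q = -0.965·0.03081·ln(1.038×10^-4) = 0.2727 m³/s
Check: V = 1.72 m/s, Re = 5.33×10^5, f = 0.01584, h_f = 5.81 m ≈ 5.78 m ✓

Q ≈ 273 L/s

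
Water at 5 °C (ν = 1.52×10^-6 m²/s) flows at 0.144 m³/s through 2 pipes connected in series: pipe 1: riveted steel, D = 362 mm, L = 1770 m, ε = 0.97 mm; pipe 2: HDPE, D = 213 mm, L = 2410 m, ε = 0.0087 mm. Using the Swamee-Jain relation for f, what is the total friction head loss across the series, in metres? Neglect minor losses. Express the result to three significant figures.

H ≈ 139 m

Pipe 1: V = 1.399 m/s, Re = 3.33×10^5, ε/D = 0.00268, f = 0.02593, h_1 = f(L/D)V²/2g = 12.65 m
Pipe 2: V = 4.041 m/s, Re = 5.66×10^5, ε/D = 4.08×10^-5, f = 0.01347, h_2 = f(L/D)V²/2g = 126.8 m
Series → Q common, losses add: H = Σh = 139.5 m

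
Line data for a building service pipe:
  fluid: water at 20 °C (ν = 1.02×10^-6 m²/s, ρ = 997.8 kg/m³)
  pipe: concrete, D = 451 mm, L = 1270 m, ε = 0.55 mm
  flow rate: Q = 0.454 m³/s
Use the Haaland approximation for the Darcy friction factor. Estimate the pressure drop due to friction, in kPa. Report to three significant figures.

V = 4Q/(πD²) = 4·0.454/(π·0.451²) = 2.842 m/s
Re = VD/ν = 2.842·0.451/1.02×10^-6 = 1.26×10^6 → turbulent
ε/D = 0.55/451 = 0.00122
Haaland: f = 0.02085
h_f = f(L/D)V²/(2g) = 0.02085·(1270/0.451)·2.842²/(2·9.81) = 24.16 m
Δp = ρg·h_f = 997.8·9.81·24.16 = 236.5 kPa

Δp ≈ 237 kPa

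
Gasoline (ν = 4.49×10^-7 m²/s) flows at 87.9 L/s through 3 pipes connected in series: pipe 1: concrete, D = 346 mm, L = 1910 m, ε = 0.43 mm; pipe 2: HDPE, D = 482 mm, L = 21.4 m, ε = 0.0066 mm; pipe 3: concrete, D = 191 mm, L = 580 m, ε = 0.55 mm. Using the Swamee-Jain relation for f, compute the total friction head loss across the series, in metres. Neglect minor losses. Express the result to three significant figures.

Pipe 1: V = 0.9349 m/s, Re = 7.20×10^5, ε/D = 0.00124, f = 0.02118, h_1 = f(L/D)V²/2g = 5.207 m
Pipe 2: V = 0.4817 m/s, Re = 5.17×10^5, ε/D = 1.37×10^-5, f = 0.01324, h_2 = f(L/D)V²/2g = 0.006950 m
Pipe 3: V = 3.068 m/s, Re = 1.31×10^6, ε/D = 0.00288, f = 0.02603, h_3 = f(L/D)V²/2g = 37.92 m
Series → Q common, losses add: H = Σh = 43.13 m

H ≈ 43.1 m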